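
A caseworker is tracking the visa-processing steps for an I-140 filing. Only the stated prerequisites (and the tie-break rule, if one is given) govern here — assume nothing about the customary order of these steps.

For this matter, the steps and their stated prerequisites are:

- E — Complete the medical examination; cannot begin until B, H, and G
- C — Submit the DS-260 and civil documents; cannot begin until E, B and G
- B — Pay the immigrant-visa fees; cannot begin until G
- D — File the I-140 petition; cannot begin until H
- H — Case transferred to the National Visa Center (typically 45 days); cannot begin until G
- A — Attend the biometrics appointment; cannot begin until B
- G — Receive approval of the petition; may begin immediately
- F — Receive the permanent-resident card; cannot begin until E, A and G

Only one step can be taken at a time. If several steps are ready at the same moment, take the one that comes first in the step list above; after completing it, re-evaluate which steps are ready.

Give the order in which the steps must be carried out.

G is the only step with nothing outstanding, so it goes first.
Now B and H have their prerequisites met. B is listed earlier, so B next.
H and A are both available; H is listed earlier → H.
E and D now also ready, so the ready set is {E, D, A}; E is listed earlier → E.
C now also ready, so the ready set is {C, D, A}; C is listed earlier → C.
Ready: D and A. D is listed earlier → D.
That leaves A as the only ready step → A.
Next only F has its prerequisites met → F.

G B H E C D A F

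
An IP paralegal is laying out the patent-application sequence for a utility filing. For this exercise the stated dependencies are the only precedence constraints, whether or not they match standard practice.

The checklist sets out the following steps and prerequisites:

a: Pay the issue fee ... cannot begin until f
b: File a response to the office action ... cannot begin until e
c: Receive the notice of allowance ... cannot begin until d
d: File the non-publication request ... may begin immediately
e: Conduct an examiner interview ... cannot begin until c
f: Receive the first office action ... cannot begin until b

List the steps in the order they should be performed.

d → c → e → b → f → a

d is the only step with nothing outstanding, so it goes first.
c needed d, now all done → c.
e is the only step now ready → e.
Next only b has its prerequisites met → b.
f needed b, now all done → f.
That leaves a as the only ready step → a.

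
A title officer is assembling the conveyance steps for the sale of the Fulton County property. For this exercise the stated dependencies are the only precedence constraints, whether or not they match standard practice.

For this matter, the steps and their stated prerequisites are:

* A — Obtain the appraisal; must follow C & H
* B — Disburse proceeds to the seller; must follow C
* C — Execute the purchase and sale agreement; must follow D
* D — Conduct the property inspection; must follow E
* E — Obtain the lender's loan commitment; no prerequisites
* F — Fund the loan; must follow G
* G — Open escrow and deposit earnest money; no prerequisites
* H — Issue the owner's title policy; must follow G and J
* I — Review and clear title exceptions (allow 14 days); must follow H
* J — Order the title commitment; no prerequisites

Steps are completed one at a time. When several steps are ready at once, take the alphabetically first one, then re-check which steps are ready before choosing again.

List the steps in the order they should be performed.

Nothing is required for E, G and J. E has the earlier label → E first.
D now also ready, so the ready set is {D, G, J}; D has the earlier label → D.
C, G and J are all available; C has the earlier label → C.
B now also ready, so the ready set is {B, G, J}; B has the earlier label → B.
G and J are both available; G has the earlier label → G.
F and J are both available; F has the earlier label → F.
Next only J has its prerequisites met → J.
H needed G and J, now all done → H.
A and I are both available; A has the earlier label → A.
Next only I has its prerequisites met → I.

E D C B G F J H A I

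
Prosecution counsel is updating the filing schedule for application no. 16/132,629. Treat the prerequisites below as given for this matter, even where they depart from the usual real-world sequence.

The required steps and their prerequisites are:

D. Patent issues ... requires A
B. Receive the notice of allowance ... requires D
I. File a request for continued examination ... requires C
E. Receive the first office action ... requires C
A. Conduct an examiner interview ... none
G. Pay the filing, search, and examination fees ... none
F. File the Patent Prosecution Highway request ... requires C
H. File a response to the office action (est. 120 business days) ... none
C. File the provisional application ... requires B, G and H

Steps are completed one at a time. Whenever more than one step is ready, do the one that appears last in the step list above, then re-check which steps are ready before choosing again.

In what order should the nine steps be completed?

H, G, A, D, B, C, F, E, I

H, G and A have no prerequisites; H is listed later, so H is first.
Now G and A have their prerequisites met. G is listed later, so G next.
Next only A has its prerequisites met → A.
D is the only step now ready → D.
B is the only step now ready → B.
C is the only step now ready → C.
F, E and I are all available; F is listed later → F.
Ready: E and I. E is listed later → E.
I is the only step now ready → I.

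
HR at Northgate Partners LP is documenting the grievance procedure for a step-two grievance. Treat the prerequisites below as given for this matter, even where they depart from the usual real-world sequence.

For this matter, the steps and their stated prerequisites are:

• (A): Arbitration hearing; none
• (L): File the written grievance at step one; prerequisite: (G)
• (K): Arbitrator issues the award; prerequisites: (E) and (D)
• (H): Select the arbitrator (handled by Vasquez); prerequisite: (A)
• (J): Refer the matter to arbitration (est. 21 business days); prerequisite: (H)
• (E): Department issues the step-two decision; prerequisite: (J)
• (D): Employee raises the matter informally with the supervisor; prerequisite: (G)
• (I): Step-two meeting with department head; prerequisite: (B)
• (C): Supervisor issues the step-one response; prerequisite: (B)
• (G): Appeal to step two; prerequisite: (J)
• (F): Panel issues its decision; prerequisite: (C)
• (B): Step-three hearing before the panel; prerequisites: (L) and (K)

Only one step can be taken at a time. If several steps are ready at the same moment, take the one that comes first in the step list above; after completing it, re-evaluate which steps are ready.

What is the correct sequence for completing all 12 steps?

(A) → (H) → (J) → (E) → (G) → (L) → (D) → (K) → (B) → (I) → (C) → (F)

(A) is the only step with nothing outstanding, so it goes first.
(H) is the only step now ready → (H).
That leaves (J) as the only ready step → (J).
(E) and (G) are both available; (E) is listed earlier → (E).
(G) needed (J), now all done → (G).
(L) and (D) are both available; (L) is listed earlier → (L).
(D) is the only step now ready → (D).
That leaves (K) as the only ready step → (K).
Next only (B) has its prerequisites met → (B).
Now (I) and (C) have their prerequisites met. (I) is listed earlier, so (I) next.
Next only (C) has its prerequisites met → (C).
(F) needed (C), now all done → (F).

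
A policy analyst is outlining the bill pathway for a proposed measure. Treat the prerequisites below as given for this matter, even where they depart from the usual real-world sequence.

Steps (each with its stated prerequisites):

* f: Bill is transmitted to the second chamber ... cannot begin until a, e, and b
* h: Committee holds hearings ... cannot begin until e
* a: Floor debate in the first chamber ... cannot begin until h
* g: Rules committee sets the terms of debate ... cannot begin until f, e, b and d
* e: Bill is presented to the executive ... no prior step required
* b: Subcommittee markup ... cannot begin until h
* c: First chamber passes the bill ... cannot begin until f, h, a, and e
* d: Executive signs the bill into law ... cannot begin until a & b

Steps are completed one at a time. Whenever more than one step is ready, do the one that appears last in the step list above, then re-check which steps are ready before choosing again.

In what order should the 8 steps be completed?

e is the only step with nothing outstanding, so it goes first.
h needed e, now all done → h.
b and a are both available; b is listed later → b.
a needed h, now all done → a.
d and f are both available; d is listed later → d.
Next only f has its prerequisites met → f.
c and g are both available; c is listed later → c.
g is the only step now ready → g.

e → h → b → a → d → f → c → g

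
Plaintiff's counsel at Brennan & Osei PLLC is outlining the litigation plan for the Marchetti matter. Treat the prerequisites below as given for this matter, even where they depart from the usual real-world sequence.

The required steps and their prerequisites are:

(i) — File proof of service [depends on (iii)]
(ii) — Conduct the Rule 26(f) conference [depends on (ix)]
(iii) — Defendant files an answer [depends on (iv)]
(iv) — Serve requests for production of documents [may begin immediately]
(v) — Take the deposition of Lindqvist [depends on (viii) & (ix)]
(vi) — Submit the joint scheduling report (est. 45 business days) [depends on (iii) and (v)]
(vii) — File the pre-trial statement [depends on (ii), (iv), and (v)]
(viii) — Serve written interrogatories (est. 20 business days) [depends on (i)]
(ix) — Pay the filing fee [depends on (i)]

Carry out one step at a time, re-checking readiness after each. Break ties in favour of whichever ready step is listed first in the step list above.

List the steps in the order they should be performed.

(iv), (iii), (i), (viii), (ix), (ii), (v), (vi), (vii)

(iv) is the only step with nothing outstanding, so it goes first.
(iii) is the only step now ready → (iii).
Next only (i) has its prerequisites met → (i).
(viii) and (ix) are both available; (viii) is listed earlier → (viii).
Next only (ix) has its prerequisites met → (ix).
(ii) and (v) are both available; (ii) is listed earlier → (ii).
That leaves (v) as the only ready step → (v).
Ready: (vi) and (vii). (vi) is listed earlier → (vi).
(vii) needed (ii), (iv) and (v), now all done → (vii).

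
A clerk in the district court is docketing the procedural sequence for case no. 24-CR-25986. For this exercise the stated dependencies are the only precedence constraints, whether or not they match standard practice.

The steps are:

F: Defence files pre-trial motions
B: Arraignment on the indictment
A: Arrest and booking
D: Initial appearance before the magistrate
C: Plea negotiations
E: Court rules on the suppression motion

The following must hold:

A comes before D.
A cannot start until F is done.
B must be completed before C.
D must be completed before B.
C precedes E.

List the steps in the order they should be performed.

F A D B C E

F is the only step with nothing outstanding, so it goes first.
Next only A has its prerequisites met → A.
Next only D has its prerequisites met → D.
Next only B has its prerequisites met → B.
C is the only step now ready → C.
That leaves E as the only ready step → E.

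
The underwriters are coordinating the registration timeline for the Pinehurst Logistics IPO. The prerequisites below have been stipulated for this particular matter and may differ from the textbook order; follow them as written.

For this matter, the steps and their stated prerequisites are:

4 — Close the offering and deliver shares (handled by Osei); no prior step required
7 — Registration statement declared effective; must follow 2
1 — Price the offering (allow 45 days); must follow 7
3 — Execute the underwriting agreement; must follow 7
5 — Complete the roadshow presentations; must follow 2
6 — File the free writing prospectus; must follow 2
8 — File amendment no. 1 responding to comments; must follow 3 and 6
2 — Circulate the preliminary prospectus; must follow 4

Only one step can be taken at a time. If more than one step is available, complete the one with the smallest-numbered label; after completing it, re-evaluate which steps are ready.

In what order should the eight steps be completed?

Only 4 has no prerequisites, so it is first.
2 is the only step now ready → 2.
Ready: 5, 6 and 7. 5 has the earlier label → 5.
Ready: 6 and 7. 6 has the earlier label → 6.
That leaves 7 as the only ready step → 7.
1 and 3 are both available; 1 has the earlier label → 1.
That leaves 3 as the only ready step → 3.
8 needed 3 and 6, now all done → 8.

4, 2, 5, 6, 7, 1, 3, 8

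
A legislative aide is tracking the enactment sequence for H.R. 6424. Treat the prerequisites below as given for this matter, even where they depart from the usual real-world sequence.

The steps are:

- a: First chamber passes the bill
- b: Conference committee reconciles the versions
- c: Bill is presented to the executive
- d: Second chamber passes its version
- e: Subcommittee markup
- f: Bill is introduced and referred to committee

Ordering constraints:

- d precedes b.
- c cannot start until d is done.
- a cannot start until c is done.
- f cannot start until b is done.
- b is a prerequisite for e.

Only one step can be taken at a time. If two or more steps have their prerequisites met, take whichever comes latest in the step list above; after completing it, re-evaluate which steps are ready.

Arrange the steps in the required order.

d, c, b, f, e, a

d has no prerequisites → d first.
Ready: c and b. c is listed later → c.
a now also ready, so the ready set is {b, a}; b is listed later → b.
Ready: f, e and a. f is listed later → f.
Ready: e and a. e is listed later → e.
a needed c, now all done → a.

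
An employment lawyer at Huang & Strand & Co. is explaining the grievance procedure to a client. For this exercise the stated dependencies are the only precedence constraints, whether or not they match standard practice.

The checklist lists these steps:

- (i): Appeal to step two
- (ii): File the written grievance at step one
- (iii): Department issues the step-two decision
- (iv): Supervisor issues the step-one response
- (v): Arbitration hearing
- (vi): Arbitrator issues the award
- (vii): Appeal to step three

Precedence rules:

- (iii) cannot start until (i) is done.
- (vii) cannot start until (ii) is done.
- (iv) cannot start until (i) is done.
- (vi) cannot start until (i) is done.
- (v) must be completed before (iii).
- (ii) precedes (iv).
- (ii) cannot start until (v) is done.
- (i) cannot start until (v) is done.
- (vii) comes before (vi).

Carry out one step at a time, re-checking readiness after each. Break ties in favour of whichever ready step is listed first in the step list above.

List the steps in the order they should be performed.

Only (v) has no prerequisites, so it is first.
Ready: (i) and (ii). (i) is listed earlier → (i).
(ii) and (iii) are both available; (ii) is listed earlier → (ii).
(iii), (iv) and (vii) are all available; (iii) is listed earlier → (iii).
Ready: (iv) and (vii). (iv) is listed earlier → (iv).
That leaves (vii) as the only ready step → (vii).
(vi) needed (i) and (vii), now all done → (vi).

(v) → (i) → (ii) → (iii) → (iv) → (vii) → (vi)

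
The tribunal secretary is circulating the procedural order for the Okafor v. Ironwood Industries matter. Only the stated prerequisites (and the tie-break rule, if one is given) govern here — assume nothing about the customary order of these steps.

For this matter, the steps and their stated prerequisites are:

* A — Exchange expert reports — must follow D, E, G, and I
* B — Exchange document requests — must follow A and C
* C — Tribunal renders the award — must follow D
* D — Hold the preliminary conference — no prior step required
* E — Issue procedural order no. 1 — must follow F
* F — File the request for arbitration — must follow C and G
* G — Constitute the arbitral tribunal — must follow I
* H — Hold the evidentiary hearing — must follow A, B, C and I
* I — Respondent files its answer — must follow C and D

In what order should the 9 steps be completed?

D has no prerequisites → D first.
C needed D, now all done → C.
I needed C and D, now all done → I.
G is the only step now ready → G.
F needed C and G, now all done → F.
E is the only step now ready → E.
A needed D, E, G and I, now all done → A.
Next only B has its prerequisites met → B.
H is the only step now ready → H.

D C I G F E A B H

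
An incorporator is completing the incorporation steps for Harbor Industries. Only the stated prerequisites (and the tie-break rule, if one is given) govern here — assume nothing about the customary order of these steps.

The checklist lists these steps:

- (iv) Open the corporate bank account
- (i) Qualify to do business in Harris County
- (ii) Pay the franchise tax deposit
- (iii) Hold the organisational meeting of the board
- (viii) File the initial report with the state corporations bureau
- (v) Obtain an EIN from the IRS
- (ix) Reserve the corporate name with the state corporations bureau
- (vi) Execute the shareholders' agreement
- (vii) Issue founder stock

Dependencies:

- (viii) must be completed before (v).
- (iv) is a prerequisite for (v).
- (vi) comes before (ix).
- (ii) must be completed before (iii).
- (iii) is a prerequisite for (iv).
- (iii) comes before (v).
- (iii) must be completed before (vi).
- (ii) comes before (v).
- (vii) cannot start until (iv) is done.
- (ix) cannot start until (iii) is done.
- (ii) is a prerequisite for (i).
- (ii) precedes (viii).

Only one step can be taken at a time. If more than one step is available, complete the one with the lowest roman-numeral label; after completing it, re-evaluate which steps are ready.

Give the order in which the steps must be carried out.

(ii) (i) (iii) (iv) (vi) (vii) (viii) (v) (ix)

(ii) is the only step with nothing outstanding, so it goes first.
Now (i), (iii) and (viii) have their prerequisites met. (i) has the earlier label, so (i) next.
Now (iii) and (viii) have their prerequisites met. (iii) has the earlier label, so (iii) next.
Now (iv), (vi) and (viii) have their prerequisites met. (iv) has the earlier label, so (iv) next.
Now (vi), (vii) and (viii) have their prerequisites met. (vi) has the earlier label, so (vi) next.
Ready: (vii), (viii) and (ix). (vii) has the earlier label → (vii).
Ready: (viii) and (ix). (viii) has the earlier label → (viii).
(v) now also ready, so the ready set is {(v), (ix)}; (v) has the earlier label → (v).
(ix) is the only step now ready → (ix).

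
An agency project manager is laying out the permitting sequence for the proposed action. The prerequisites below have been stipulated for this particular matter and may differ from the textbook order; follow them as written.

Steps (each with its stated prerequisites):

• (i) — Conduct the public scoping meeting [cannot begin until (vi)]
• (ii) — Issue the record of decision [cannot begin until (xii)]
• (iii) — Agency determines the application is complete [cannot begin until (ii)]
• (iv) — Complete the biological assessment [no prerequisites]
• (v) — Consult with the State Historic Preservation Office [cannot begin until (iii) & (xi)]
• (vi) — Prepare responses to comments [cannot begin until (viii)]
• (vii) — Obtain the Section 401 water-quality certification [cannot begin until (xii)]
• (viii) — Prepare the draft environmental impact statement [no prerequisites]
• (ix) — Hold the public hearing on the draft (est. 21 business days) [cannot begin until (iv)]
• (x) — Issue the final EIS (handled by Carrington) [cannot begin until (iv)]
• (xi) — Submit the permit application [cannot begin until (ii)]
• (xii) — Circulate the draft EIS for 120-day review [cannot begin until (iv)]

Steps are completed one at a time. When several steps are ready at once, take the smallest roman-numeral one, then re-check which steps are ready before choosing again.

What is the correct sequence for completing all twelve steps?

(iv), (viii), (vi), (i), (ix), (x), (xii), (ii), (iii), (vii), (xi), (v)

(iv) and (viii) have no prerequisites; (iv) has the earlier label, so (iv) is first.
(viii), (ix), (x) and (xii) are all available; (viii) has the earlier label → (viii).
(vi) now also ready, so the ready set is {(vi), (ix), (x), (xii)}; (vi) has the earlier label → (vi).
(i), (ix), (x) and (xii) are all available; (i) has the earlier label → (i).
(ix), (x) and (xii) are all available; (ix) has the earlier label → (ix).
Ready: (x) and (xii). (x) has the earlier label → (x).
(xii) needed (iv), now all done → (xii).
(ii) and (vii) are both available; (ii) has the earlier label → (ii).
(iii) and (xi) now also ready, so the ready set is {(iii), (vii), (xi)}; (iii) has the earlier label → (iii).
(vii) and (xi) are both available; (vii) has the earlier label → (vii).
Next only (xi) has its prerequisites met → (xi).
(v) needed (iii) and (xi), now all done → (v).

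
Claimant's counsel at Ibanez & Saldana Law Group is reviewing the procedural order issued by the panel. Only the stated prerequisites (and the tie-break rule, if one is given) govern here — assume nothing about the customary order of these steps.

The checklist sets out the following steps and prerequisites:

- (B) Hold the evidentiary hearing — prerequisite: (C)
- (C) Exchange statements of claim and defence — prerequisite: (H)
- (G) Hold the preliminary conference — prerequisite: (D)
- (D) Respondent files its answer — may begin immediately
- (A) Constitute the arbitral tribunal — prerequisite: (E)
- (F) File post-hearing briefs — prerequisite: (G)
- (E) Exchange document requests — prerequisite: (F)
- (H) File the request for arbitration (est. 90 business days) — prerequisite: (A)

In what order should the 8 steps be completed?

(D) (G) (F) (E) (A) (H) (C) (B)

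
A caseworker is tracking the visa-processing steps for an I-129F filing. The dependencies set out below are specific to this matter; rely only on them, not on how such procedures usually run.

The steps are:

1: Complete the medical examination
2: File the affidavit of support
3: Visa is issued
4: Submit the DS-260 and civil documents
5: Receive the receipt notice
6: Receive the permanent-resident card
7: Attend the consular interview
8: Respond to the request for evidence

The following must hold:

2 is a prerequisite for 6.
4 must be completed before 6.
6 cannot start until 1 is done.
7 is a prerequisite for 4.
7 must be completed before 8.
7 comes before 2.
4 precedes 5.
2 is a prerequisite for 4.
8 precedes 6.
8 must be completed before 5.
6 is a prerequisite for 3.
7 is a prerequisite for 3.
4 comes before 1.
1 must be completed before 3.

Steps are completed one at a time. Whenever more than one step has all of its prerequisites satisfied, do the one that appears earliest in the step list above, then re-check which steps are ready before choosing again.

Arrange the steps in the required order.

7, 2, 4, 1, 8, 5, 6, 3

7 has no prerequisites → 7 first.
Ready: 2 and 8. 2 is listed earlier → 2.
4 and 8 are both available; 4 is listed earlier → 4.
Now 1 and 8 have their prerequisites met. 1 is listed earlier, so 1 next.
8 needed 7, now all done → 8.
5 and 6 are both available; 5 is listed earlier → 5.
Next only 6 has its prerequisites met → 6.
Next only 3 has its prerequisites met → 3.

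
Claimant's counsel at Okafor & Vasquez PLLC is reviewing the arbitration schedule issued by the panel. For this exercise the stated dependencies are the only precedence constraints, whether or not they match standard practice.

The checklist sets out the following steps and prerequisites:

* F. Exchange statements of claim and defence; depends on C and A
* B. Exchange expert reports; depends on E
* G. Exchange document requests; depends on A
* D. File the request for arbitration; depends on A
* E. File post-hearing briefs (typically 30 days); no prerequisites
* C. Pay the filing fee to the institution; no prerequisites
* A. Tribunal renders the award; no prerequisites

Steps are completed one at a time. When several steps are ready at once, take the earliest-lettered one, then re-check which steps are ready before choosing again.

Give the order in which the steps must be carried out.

Nothing is required for A, C and E. A has the earlier label → A first.
Ready: C, D, E and G. C has the earlier label → C.
Ready: D, E, F and G. D has the earlier label → D.
E, F and G are all available; E has the earlier label → E.
B now also ready, so the ready set is {B, F, G}; B has the earlier label → B.
Ready: F and G. F has the earlier label → F.
G needed A, now all done → G.

A, C, D, E, B, F, G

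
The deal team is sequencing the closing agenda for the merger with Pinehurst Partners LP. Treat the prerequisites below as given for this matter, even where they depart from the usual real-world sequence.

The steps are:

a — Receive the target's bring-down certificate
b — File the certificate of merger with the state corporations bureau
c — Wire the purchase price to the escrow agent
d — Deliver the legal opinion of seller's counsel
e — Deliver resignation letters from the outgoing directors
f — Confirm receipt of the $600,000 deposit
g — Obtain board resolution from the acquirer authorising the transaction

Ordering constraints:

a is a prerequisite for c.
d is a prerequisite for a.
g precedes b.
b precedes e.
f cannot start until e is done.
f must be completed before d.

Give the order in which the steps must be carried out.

g → b → e → f → d → a → c

g has no prerequisites → g first.
b is the only step now ready → b.
e is the only step now ready → e.
f needed e, now all done → f.
d needed f, now all done → d.
a is the only step now ready → a.
c needed a, now all done → c.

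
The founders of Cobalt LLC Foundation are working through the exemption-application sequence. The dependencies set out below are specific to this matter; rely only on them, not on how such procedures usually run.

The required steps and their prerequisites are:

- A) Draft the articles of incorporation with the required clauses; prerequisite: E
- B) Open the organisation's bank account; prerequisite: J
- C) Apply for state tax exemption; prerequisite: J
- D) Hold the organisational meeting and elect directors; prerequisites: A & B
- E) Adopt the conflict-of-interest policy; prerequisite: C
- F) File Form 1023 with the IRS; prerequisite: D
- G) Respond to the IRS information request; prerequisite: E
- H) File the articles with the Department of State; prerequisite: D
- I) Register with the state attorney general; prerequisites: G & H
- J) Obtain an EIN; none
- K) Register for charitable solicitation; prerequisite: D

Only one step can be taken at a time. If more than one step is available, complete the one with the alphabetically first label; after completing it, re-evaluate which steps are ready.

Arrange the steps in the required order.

J, B, C, E, A, D, F, G, H, I, K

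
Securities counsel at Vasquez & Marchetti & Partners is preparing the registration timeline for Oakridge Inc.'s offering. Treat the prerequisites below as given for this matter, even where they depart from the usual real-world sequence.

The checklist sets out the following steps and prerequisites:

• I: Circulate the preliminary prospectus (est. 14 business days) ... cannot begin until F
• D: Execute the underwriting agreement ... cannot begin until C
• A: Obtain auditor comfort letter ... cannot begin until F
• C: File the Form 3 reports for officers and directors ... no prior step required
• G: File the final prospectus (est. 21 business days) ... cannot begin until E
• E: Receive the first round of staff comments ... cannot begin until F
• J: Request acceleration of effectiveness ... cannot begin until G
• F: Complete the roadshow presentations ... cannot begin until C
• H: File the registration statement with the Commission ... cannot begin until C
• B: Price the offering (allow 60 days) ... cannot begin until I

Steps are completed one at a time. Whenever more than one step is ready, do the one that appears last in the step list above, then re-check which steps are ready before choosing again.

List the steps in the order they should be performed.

C has no prerequisites → C first.
Ready: H, F and D. H is listed later → H.
Now F and D have their prerequisites met. F is listed later, so F next.
E, A and I now also ready, so the ready set is {E, A, D, I}; E is listed later → E.
G now also ready, so the ready set is {G, A, D, I}; G is listed later → G.
Now J, A, D and I have their prerequisites met. J is listed later, so J next.
Ready: A, D and I. A is listed later → A.
Now D and I have their prerequisites met. D is listed later, so D next.
That leaves I as the only ready step → I.
That leaves B as the only ready step → B.

C → H → F → E → G → J → A → D → I → B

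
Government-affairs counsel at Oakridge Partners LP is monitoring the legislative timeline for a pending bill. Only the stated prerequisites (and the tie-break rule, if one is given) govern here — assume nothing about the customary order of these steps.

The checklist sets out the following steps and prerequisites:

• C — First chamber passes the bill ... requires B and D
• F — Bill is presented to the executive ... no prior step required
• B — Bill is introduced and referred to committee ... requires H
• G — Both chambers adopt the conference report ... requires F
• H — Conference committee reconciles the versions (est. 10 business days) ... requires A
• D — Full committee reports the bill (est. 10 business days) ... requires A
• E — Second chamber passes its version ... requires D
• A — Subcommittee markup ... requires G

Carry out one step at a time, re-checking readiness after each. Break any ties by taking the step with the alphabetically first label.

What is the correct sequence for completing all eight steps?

F G A D E H B C

Only F has no prerequisites, so it is first.
G is the only step now ready → G.
Next only A has its prerequisites met → A.
D and H are both available; D has the earlier label → D.
Ready: E and H. E has the earlier label → E.
H needed A, now all done → H.
B needed H, now all done → B.
C needed B and D, now all done → C.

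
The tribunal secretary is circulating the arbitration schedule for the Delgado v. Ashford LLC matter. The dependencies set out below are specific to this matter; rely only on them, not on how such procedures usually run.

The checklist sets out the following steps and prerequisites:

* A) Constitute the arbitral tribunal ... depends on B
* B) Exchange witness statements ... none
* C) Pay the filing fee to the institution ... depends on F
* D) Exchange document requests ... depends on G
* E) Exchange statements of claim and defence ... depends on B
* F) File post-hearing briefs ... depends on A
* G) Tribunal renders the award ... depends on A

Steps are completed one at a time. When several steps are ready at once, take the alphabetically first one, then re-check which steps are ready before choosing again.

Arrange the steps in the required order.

B has no prerequisites → B first.
Now A and E have their prerequisites met. A has the earlier label, so A next.
F and G now also ready, so the ready set is {E, F, G}; E has the earlier label → E.
F and G are both available; F has the earlier label → F.
C and G are both available; C has the earlier label → C.
Next only G has its prerequisites met → G.
That leaves D as the only ready step → D.

B, A, E, F, C, G, D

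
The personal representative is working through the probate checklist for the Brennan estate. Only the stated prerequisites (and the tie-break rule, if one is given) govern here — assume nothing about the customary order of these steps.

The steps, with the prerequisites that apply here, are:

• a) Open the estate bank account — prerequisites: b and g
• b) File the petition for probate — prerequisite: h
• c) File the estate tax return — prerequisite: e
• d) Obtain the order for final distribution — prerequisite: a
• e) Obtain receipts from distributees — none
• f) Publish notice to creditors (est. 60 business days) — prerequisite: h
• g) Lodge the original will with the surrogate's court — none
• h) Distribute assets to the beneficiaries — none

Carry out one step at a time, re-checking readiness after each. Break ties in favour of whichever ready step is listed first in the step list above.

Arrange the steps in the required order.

e, c, g, h, b, a, d, f

e, g and h have no prerequisites; e is listed earlier, so e is first.
Ready: c, g and h. c is listed earlier → c.
Ready: g and h. g is listed earlier → g.
Next only h has its prerequisites met → h.
b and f are both available; b is listed earlier → b.
Ready: a and f. a is listed earlier → a.
d now also ready, so the ready set is {d, f}; d is listed earlier → d.
f is the only step now ready → f.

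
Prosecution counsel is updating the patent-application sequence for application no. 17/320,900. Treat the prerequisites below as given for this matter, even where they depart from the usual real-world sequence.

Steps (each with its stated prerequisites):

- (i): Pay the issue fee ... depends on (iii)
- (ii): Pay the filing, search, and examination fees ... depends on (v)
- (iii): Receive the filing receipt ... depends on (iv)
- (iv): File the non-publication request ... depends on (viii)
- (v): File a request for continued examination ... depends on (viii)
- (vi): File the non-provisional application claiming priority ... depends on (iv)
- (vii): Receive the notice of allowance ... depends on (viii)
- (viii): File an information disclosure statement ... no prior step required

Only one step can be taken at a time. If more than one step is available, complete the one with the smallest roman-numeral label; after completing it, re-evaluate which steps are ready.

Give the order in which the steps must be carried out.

(viii) is the only step with nothing outstanding, so it goes first.
Ready: (iv), (v) and (vii). (iv) has the earlier label → (iv).
Ready: (iii), (v), (vi) and (vii). (iii) has the earlier label → (iii).
(i) now also ready, so the ready set is {(i), (v), (vi), (vii)}; (i) has the earlier label → (i).
Now (v), (vi) and (vii) have their prerequisites met. (v) has the earlier label, so (v) next.
(ii) now also ready, so the ready set is {(ii), (vi), (vii)}; (ii) has the earlier label → (ii).
Ready: (vi) and (vii). (vi) has the earlier label → (vi).
That leaves (vii) as the only ready step → (vii).

(viii), (iv), (iii), (i), (v), (ii), (vi), (vii)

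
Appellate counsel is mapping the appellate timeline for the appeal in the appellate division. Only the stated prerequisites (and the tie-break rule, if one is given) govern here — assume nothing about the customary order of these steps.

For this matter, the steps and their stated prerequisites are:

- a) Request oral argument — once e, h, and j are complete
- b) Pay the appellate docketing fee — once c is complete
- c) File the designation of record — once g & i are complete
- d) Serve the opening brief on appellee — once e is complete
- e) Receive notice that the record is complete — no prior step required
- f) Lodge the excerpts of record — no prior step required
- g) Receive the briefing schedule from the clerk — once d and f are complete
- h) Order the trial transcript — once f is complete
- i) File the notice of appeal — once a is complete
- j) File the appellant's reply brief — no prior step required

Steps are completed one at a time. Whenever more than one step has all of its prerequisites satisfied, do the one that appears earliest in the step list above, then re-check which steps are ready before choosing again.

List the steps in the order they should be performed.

e d f g h j a i c b

Nothing is required for e, f and j. e is listed earlier → e first.
Ready: d, f and j. d is listed earlier → d.
f and j are both available; f is listed earlier → f.
g, h and j are all available; g is listed earlier → g.
h and j are both available; h is listed earlier → h.
j is the only step now ready → j.
a needed e, h and j, now all done → a.
i needed a, now all done → i.
Next only c has its prerequisites met → c.
b needed c, now all done → b.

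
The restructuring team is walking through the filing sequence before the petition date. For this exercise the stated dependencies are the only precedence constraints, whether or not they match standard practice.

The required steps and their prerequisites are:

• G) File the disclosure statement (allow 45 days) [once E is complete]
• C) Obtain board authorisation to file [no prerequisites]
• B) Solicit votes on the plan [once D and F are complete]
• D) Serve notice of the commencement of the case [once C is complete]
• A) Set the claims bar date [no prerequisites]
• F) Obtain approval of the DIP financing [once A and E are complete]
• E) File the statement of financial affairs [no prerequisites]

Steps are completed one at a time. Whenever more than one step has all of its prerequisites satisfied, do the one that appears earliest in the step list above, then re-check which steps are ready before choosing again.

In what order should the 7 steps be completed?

C, D, A, E, G, F, B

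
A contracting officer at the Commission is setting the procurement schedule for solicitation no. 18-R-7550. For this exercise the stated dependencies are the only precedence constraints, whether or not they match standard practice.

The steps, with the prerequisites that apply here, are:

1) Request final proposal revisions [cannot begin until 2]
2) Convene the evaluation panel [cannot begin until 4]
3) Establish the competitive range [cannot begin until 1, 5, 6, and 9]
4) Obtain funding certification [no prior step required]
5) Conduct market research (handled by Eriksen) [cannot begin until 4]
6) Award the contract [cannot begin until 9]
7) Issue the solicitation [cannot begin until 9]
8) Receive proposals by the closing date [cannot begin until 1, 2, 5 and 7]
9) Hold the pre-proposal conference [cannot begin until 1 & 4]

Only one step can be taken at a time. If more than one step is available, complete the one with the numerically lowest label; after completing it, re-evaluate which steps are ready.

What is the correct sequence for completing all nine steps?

4, 2, 1, 5, 9, 6, 3, 7, 8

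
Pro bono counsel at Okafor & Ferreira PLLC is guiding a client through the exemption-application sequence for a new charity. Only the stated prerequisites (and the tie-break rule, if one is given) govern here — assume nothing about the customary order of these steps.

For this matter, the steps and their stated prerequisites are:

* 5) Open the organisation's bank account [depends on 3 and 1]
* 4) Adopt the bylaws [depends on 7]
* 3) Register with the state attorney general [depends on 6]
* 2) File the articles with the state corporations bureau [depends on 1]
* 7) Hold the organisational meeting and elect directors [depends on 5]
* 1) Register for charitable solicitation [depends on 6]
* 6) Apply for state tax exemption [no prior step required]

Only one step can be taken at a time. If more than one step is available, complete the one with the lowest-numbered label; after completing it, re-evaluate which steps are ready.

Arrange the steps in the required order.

6 → 1 → 2 → 3 → 5 → 7 → 4

6 is the only step with nothing outstanding, so it goes first.
Now 1 and 3 have their prerequisites met. 1 has the earlier label, so 1 next.
2 now also ready, so the ready set is {2, 3}; 2 has the earlier label → 2.
That leaves 3 as the only ready step → 3.
That leaves 5 as the only ready step → 5.
7 needed 5, now all done → 7.
Next only 4 has its prerequisites met → 4.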